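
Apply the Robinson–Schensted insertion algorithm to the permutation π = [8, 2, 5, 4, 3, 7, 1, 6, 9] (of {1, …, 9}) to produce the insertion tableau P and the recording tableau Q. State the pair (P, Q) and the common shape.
P = [1, 3, 6, 9] / [2, 7] / [4] / [5] / [8];  Q = [1, 3, 6, 9] / [2, 8] / [4] / [5] / [7];  common shape = (4, 2, 1, 1, 1)

Row-insert the values π_1, π_2, … into P one at a time, bumping the leftmost entry strictly greater than the inserted value down to the next row. The recording tableau Q records, in position (i, j), the step at which that cell was added to P.
  Insert 8 (step 1): P = [8];  Q = [1]
  Insert 2 (step 2): P = [2] / [8];  Q = [1] / [2]
  Insert 5 (step 3): P = [2, 5] / [8];  Q = [1, 3] / [2]
  Insert 4 (step 4): P = [2, 4] / [5] / [8];  Q = [1, 3] / [2] / [4]
  Insert 3 (step 5): P = [2, 3] / [4] / [5] / [8];  Q = [1, 3] / [2] / [4] / [5]
  Insert 7 (step 6): P = [2, 3, 7] / [4] / [5] / [8];  Q = [1, 3, 6] / [2] / [4] / [5]
  Insert 1 (step 7): P = [1, 3, 7] / [2] / [4] / [5] / [8];  Q = [1, 3, 6] / [2] / [4] / [5] / [7]
  Insert 6 (step 8): P = [1, 3, 6] / [2, 7] / [4] / [5] / [8];  Q = [1, 3, 6] / [2, 8] / [4] / [5] / [7]
  Insert 9 (step 9): P = [1, 3, 6, 9] / [2, 7] / [4] / [5] / [8];  Q = [1, 3, 6, 9] / [2, 8] / [4] / [5] / [7]
Final shape: (4, 2, 1, 1, 1).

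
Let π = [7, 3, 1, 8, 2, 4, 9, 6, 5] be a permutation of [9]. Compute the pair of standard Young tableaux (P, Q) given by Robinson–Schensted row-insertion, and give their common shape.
P = [1, 2, 4, 5] / [3, 6, 9] / [7, 8];  Q = [1, 4, 6, 7] / [2, 5, 8] / [3, 9];  common shape = (4, 3, 2)

Row-insert the values π_1, π_2, … into P one at a time, bumping the leftmost entry strictly greater than the inserted value down to the next row. The recording tableau Q records, in position (i, j), the step at which that cell was added to P.
  Insert 7 (step 1): P = [7];  Q = [1]
  Insert 3 (step 2): P = [3] / [7];  Q = [1] / [2]
  Insert 1 (step 3): P = [1] / [3] / [7];  Q = [1] / [2] / [3]
  Insert 8 (step 4): P = [1, 8] / [3] / [7];  Q = [1, 4] / [2] / [3]
  Insert 2 (step 5): P = [1, 2] / [3, 8] / [7];  Q = [1, 4] / [2, 5] / [3]
  Insert 4 (step 6): P = [1, 2, 4] / [3, 8] / [7];  Q = [1, 4, 6] / [2, 5] / [3]
  Insert 9 (step 7): P = [1, 2, 4, 9] / [3, 8] / [7];  Q = [1, 4, 6, 7] / [2, 5] / [3]
  Insert 6 (step 8): P = [1, 2, 4, 6] / [3, 8, 9] / [7];  Q = [1, 4, 6, 7] / [2, 5, 8] / [3]
  Insert 5 (step 9): P = [1, 2, 4, 5] / [3, 6, 9] / [7, 8];  Q = [1, 4, 6, 7] / [2, 5, 8] / [3, 9]
Final shape: (4, 3, 2).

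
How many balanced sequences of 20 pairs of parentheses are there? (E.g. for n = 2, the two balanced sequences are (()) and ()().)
C_20 = 6564120420

These balanced parentheses are counted by the Catalan number C_n = (1/(n + 1)) · C(2n, n). For n = 20: C_20 = (1/21) · C(40, 20) = 137846528820/21 = 6564120420.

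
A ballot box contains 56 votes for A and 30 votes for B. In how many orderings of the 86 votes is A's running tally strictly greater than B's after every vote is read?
Strict-lead orderings = 38837157190474352231496

Total orderings of the 86 votes with 56 for A: C(86, 56) = 128461366091569011227256. By the Bertrand ballot formula (Cycle Lemma / reflection principle), the number of orderings in which A is strictly ahead of B throughout is (p − q)/(p + q) · C(p + q, p) = (56 − 30)/(56 + 30) · 128461366091569011227256 = 38837157190474352231496.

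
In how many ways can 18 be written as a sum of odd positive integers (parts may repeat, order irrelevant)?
p_odd(18) = 46

Enumerate partitions using only odd parts via the recurrence o(n, m) = o(n, m−2) + o(n−m, m) over odd m, starting from the largest odd part ≤ n. This gives p_odd(18) = 46. (Euler's theorem: equals the count of distinct-part partitions.)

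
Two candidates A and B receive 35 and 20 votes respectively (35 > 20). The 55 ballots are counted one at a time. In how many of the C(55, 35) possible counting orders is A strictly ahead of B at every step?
Strict-lead orderings = 137737442716965

Total orderings of the 55 votes with 35 for A: C(55, 35) = 505037289962205. By the Bertrand ballot formula (Cycle Lemma / reflection principle), the number of orderings in which A is strictly ahead of B throughout is (p − q)/(p + q) · C(p + q, p) = (35 − 20)/(35 + 20) · 505037289962205 = 137737442716965.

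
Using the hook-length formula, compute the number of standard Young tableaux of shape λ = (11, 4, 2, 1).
# SYT of shape (11, 4, 2, 1) = 583440

Hook-length formula: f^λ = n! / Π hook(c), product over all cells c of the Young diagram. For λ = (11, 4, 2, 1), n = 18 boxes. Hook lengths by row (left-to-right, top-to-bottom): [14, 12, 10, 9, 7, 6, 5, 4, 3, 2, 1]; [6, 4, 2, 1]; [3, 1]; [1]. Product of hooks = 10973491200. So f^λ = 18! / 10973491200 = 6402373705728000 / 10973491200 = 583440.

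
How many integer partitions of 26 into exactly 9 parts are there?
p(26, 9 parts) = 252

Partitions of n into exactly k parts are in bijection with partitions of n − k into at most k parts (subtract 1 from each part). So p(26, exactly 9) = p(17, parts ≤ 9). Computing via the recurrence p(m, j) = p(m, j−1) + p(m−j, j) gives 252.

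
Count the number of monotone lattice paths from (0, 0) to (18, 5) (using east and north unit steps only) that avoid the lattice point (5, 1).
Number of paths = 19369

Total paths from (0, 0) to (18, 5): C(23, 18) = 33649. Paths through (5, 1): (paths (0, 0) → (5, 1)) × (paths (5, 1) → (18, 5)) = C(6, 5) · C(17, 13) = 6 · 2380 = 14280. Avoidance count = 33649 − 14280 = 19369.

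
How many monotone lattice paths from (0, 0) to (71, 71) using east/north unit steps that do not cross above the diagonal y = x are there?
C_71 = 5175569924646105559418940193995065716350

These NE paths below the diagonal are counted by the Catalan number C_n = (1/(n + 1)) · C(2n, n). For n = 71: C_71 = (1/72) · C(142, 71) = 372641034574519600278163693967644731577200/72 = 5175569924646105559418940193995065716350.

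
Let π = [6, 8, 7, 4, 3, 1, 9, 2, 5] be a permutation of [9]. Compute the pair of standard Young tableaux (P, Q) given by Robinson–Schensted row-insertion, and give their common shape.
P = [1, 2, 5] / [3, 7, 9] / [4] / [6] / [8];  Q = [1, 2, 7] / [3, 8, 9] / [4] / [5] / [6];  common shape = (3, 3, 1, 1, 1)

Row-insert the values π_1, π_2, … into P one at a time, bumping the leftmost entry strictly greater than the inserted value down to the next row. The recording tableau Q records, in position (i, j), the step at which that cell was added to P.
  Insert 6 (step 1): P = [6];  Q = [1]
  Insert 8 (step 2): P = [6, 8];  Q = [1, 2]
  Insert 7 (step 3): P = [6, 7] / [8];  Q = [1, 2] / [3]
  Insert 4 (step 4): P = [4, 7] / [6] / [8];  Q = [1, 2] / [3] / [4]
  Insert 3 (step 5): P = [3, 7] / [4] / [6] / [8];  Q = [1, 2] / [3] / [4] / [5]
  Insert 1 (step 6): P = [1, 7] / [3] / [4] / [6] / [8];  Q = [1, 2] / [3] / [4] / [5] / [6]
  Insert 9 (step 7): P = [1, 7, 9] / [3] / [4] / [6] / [8];  Q = [1, 2, 7] / [3] / [4] / [5] / [6]
  Insert 2 (step 8): P = [1, 2, 9] / [3, 7] / [4] / [6] / [8];  Q = [1, 2, 7] / [3, 8] / [4] / [5] / [6]
  Insert 5 (step 9): P = [1, 2, 5] / [3, 7, 9] / [4] / [6] / [8];  Q = [1, 2, 7] / [3, 8, 9] / [4] / [5] / [6]
Final shape: (3, 3, 1, 1, 1).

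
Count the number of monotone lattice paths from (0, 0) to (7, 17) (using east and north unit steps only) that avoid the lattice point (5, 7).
Number of paths = 293832

Total paths from (0, 0) to (7, 17): C(24, 7) = 346104. Paths through (5, 7): (paths (0, 0) → (5, 7)) × (paths (5, 7) → (7, 17)) = C(12, 5) · C(12, 2) = 792 · 66 = 52272. Avoidance count = 346104 − 52272 = 293832.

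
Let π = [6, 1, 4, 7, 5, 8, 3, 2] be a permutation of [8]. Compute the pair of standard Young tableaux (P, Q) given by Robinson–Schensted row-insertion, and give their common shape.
P = [1, 2, 5, 8] / [3, 7] / [4] / [6];  Q = [1, 3, 4, 6] / [2, 5] / [7] / [8];  common shape = (4, 2, 1, 1)

Row-insert the values π_1, π_2, … into P one at a time, bumping the leftmost entry strictly greater than the inserted value down to the next row. The recording tableau Q records, in position (i, j), the step at which that cell was added to P.
  Insert 6 (step 1): P = [6];  Q = [1]
  Insert 1 (step 2): P = [1] / [6];  Q = [1] / [2]
  Insert 4 (step 3): P = [1, 4] / [6];  Q = [1, 3] / [2]
  Insert 7 (step 4): P = [1, 4, 7] / [6];  Q = [1, 3, 4] / [2]
  Insert 5 (step 5): P = [1, 4, 5] / [6, 7];  Q = [1, 3, 4] / [2, 5]
  Insert 8 (step 6): P = [1, 4, 5, 8] / [6, 7];  Q = [1, 3, 4, 6] / [2, 5]
  Insert 3 (step 7): P = [1, 3, 5, 8] / [4, 7] / [6];  Q = [1, 3, 4, 6] / [2, 5] / [7]
  Insert 2 (step 8): P = [1, 2, 5, 8] / [3, 7] / [4] / [6];  Q = [1, 3, 4, 6] / [2, 5] / [7] / [8]
Final shape: (4, 2, 1, 1).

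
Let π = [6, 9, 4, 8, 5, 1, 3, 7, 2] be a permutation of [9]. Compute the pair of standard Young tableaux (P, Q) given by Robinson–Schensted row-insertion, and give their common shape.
P = [1, 2, 7] / [3, 5] / [4, 8] / [6] / [9];  Q = [1, 2, 8] / [3, 4] / [5, 7] / [6] / [9];  common shape = (3, 2, 2, 1, 1)

Row-insert the values π_1, π_2, … into P one at a time, bumping the leftmost entry strictly greater than the inserted value down to the next row. The recording tableau Q records, in position (i, j), the step at which that cell was added to P.
  Insert 6 (step 1): P = [6];  Q = [1]
  Insert 9 (step 2): P = [6, 9];  Q = [1, 2]
  Insert 4 (step 3): P = [4, 9] / [6];  Q = [1, 2] / [3]
  Insert 8 (step 4): P = [4, 8] / [6, 9];  Q = [1, 2] / [3, 4]
  Insert 5 (step 5): P = [4, 5] / [6, 8] / [9];  Q = [1, 2] / [3, 4] / [5]
  Insert 1 (step 6): P = [1, 5] / [4, 8] / [6] / [9];  Q = [1, 2] / [3, 4] / [5] / [6]
  Insert 3 (step 7): P = [1, 3] / [4, 5] / [6, 8] / [9];  Q = [1, 2] / [3, 4] / [5, 7] / [6]
  Insert 7 (step 8): P = [1, 3, 7] / [4, 5] / [6, 8] / [9];  Q = [1, 2, 8] / [3, 4] / [5, 7] / [6]
  Insert 2 (step 9): P = [1, 2, 7] / [3, 5] / [4, 8] / [6] / [9];  Q = [1, 2, 8] / [3, 4] / [5, 7] / [6] / [9]
Final shape: (3, 2, 2, 1, 1).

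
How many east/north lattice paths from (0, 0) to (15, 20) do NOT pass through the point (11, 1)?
Number of paths = 3247836900

Total paths from (0, 0) to (15, 20): C(35, 15) = 3247943160. Paths through (11, 1): (paths (0, 0) → (11, 1)) × (paths (11, 1) → (15, 20)) = C(12, 11) · C(23, 4) = 12 · 8855 = 106260. Avoidance count = 3247943160 − 106260 = 3247836900.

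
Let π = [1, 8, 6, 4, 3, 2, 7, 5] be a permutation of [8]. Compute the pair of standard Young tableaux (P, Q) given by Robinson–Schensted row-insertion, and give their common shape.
P = [1, 2, 5] / [3, 7] / [4] / [6] / [8];  Q = [1, 2, 7] / [3, 8] / [4] / [5] / [6];  common shape = (3, 2, 1, 1, 1)

Row-insert the values π_1, π_2, … into P one at a time, bumping the leftmost entry strictly greater than the inserted value down to the next row. The recording tableau Q records, in position (i, j), the step at which that cell was added to P.
  Insert 1 (step 1): P = [1];  Q = [1]
  Insert 8 (step 2): P = [1, 8];  Q = [1, 2]
  Insert 6 (step 3): P = [1, 6] / [8];  Q = [1, 2] / [3]
  Insert 4 (step 4): P = [1, 4] / [6] / [8];  Q = [1, 2] / [3] / [4]
  Insert 3 (step 5): P = [1, 3] / [4] / [6] / [8];  Q = [1, 2] / [3] / [4] / [5]
  Insert 2 (step 6): P = [1, 2] / [3] / [4] / [6] / [8];  Q = [1, 2] / [3] / [4] / [5] / [6]
  Insert 7 (step 7): P = [1, 2, 7] / [3] / [4] / [6] / [8];  Q = [1, 2, 7] / [3] / [4] / [5] / [6]
  Insert 5 (step 8): P = [1, 2, 5] / [3, 7] / [4] / [6] / [8];  Q = [1, 2, 7] / [3, 8] / [4] / [5] / [6]
Final shape: (3, 2, 1, 1, 1).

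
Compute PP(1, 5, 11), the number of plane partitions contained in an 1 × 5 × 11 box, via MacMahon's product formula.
PP(1, 5, 11) = 4368

Evaluate the triple product over i = 1..1, j = 1..5, k = 1..11. The factors are (2/1) · (3/2) · (4/3) · (5/4) · (6/5) · (7/6) · (8/7) · (9/8) · … (55 factors total). The numerators and denominators telescope so the product is an integer; carrying out the multiplication exactly gives PP(1, 5, 11) = 4368.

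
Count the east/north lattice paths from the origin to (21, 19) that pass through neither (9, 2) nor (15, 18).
Number of paths = 121196749740

Inclusion–exclusion. Total paths: C(40, 21) = 131282408400. Through P₁: C(11, 9)·C(29, 12) = 2854276425. Through P₂: C(33, 15)·C(7, 6) = 7260108240. Since P₁ is strictly southwest of P₂, a monotone path through both must visit P₁ then P₂; paths through both = C(11, 9)·C(22, 6)·C(7, 6) = 28726005. Avoid both = 131282408400 − 2854276425 − 7260108240 + 28726005 = 121196749740.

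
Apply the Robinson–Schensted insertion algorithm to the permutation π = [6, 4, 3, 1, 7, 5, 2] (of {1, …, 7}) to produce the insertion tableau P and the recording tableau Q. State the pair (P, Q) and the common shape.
P = [1, 2] / [3, 5] / [4, 7] / [6];  Q = [1, 5] / [2, 6] / [3, 7] / [4];  common shape = (2, 2, 2, 1)

Row-insert the values π_1, π_2, … into P one at a time, bumping the leftmost entry strictly greater than the inserted value down to the next row. The recording tableau Q records, in position (i, j), the step at which that cell was added to P.
  Insert 6 (step 1): P = [6];  Q = [1]
  Insert 4 (step 2): P = [4] / [6];  Q = [1] / [2]
  Insert 3 (step 3): P = [3] / [4] / [6];  Q = [1] / [2] / [3]
  Insert 1 (step 4): P = [1] / [3] / [4] / [6];  Q = [1] / [2] / [3] / [4]
  Insert 7 (step 5): P = [1, 7] / [3] / [4] / [6];  Q = [1, 5] / [2] / [3] / [4]
  Insert 5 (step 6): P = [1, 5] / [3, 7] / [4] / [6];  Q = [1, 5] / [2, 6] / [3] / [4]
  Insert 2 (step 7): P = [1, 2] / [3, 5] / [4, 7] / [6];  Q = [1, 5] / [2, 6] / [3, 7] / [4]
Final shape: (2, 2, 2, 1).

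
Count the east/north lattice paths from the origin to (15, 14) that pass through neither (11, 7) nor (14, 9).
Number of paths = 64063140

Inclusion–exclusion. Total paths: C(29, 15) = 77558760. Through P₁: C(18, 11)·C(11, 4) = 10501920. Through P₂: C(23, 14)·C(6, 1) = 4903140. Since P₁ is strictly southwest of P₂, a monotone path through both must visit P₁ then P₂; paths through both = C(18, 11)·C(5, 3)·C(6, 1) = 1909440. Avoid both = 77558760 − 10501920 − 4903140 + 1909440 = 64063140.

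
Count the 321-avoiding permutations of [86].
C_86 = 4180080073556524734514695828170907458428751314320

These 321-avoiding permutations are counted by the Catalan number C_n = (1/(n + 1)) · C(2n, n). For n = 86: C_86 = (1/87) · C(172, 86) = 363666966399417651902778537050868948883301364345840/87 = 4180080073556524734514695828170907458428751314320.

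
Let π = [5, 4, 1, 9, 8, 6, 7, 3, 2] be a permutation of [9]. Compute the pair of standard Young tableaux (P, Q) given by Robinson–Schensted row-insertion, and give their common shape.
P = [1, 2, 7] / [3, 6] / [4, 8] / [5] / [9];  Q = [1, 4, 7] / [2, 5] / [3, 6] / [8] / [9];  common shape = (3, 2, 2, 1, 1)

Row-insert the values π_1, π_2, … into P one at a time, bumping the leftmost entry strictly greater than the inserted value down to the next row. The recording tableau Q records, in position (i, j), the step at which that cell was added to P.
  Insert 5 (step 1): P = [5];  Q = [1]
  Insert 4 (step 2): P = [4] / [5];  Q = [1] / [2]
  Insert 1 (step 3): P = [1] / [4] / [5];  Q = [1] / [2] / [3]
  Insert 9 (step 4): P = [1, 9] / [4] / [5];  Q = [1, 4] / [2] / [3]
  Insert 8 (step 5): P = [1, 8] / [4, 9] / [5];  Q = [1, 4] / [2, 5] / [3]
  Insert 6 (step 6): P = [1, 6] / [4, 8] / [5, 9];  Q = [1, 4] / [2, 5] / [3, 6]
  Insert 7 (step 7): P = [1, 6, 7] / [4, 8] / [5, 9];  Q = [1, 4, 7] / [2, 5] / [3, 6]
  Insert 3 (step 8): P = [1, 3, 7] / [4, 6] / [5, 8] / [9];  Q = [1, 4, 7] / [2, 5] / [3, 6] / [8]
  Insert 2 (step 9): P = [1, 2, 7] / [3, 6] / [4, 8] / [5] / [9];  Q = [1, 4, 7] / [2, 5] / [3, 6] / [8] / [9]
Final shape: (3, 2, 2, 1, 1).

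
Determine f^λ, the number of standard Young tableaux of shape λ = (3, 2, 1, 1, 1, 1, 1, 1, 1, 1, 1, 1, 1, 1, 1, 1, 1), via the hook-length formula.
# SYT of shape (3, 2, 1, 1, 1, 1, 1, 1, 1, 1, 1, 1, 1, 1, 1, 1, 1) = 1920

Hook-length formula: f^λ = n! / Π hook(c), product over all cells c of the Young diagram. For λ = (3, 2, 1, 1, 1, 1, 1, 1, 1, 1, 1, 1, 1, 1, 1, 1, 1), n = 20 boxes. Hook lengths by row (left-to-right, top-to-bottom): [19, 3, 1]; [17, 1]; [15]; [14]; [13]; [12]; [11]; [10]; [9]; [8]; [7]; [6]; [5]; [4]; [3]; [2]; [1]. Product of hooks = 1267136462592000. So f^λ = 20! / 1267136462592000 = 2432902008176640000 / 1267136462592000 = 1920.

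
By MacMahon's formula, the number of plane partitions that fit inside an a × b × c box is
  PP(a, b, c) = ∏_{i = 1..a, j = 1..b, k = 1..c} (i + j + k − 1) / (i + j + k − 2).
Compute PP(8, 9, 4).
PP(8, 9, 4) = 151561524301616

Evaluate the triple product over i = 1..8, j = 1..9, k = 1..4. The factors are (2/1) · (3/2) · (4/3) · (5/4) · (3/2) · (4/3) · (5/4) · (6/5) · … (288 factors total). The numerators and denominators telescope so the product is an integer; carrying out the multiplication exactly gives PP(8, 9, 4) = 151561524301616.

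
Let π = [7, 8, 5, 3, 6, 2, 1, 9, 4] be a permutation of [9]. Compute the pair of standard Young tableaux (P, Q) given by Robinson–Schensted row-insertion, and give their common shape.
P = [1, 4, 9] / [2, 6] / [3, 8] / [5] / [7];  Q = [1, 2, 8] / [3, 5] / [4, 9] / [6] / [7];  common shape = (3, 2, 2, 1, 1)

Row-insert the values π_1, π_2, … into P one at a time, bumping the leftmost entry strictly greater than the inserted value down to the next row. The recording tableau Q records, in position (i, j), the step at which that cell was added to P.
  Insert 7 (step 1): P = [7];  Q = [1]
  Insert 8 (step 2): P = [7, 8];  Q = [1, 2]
  Insert 5 (step 3): P = [5, 8] / [7];  Q = [1, 2] / [3]
  Insert 3 (step 4): P = [3, 8] / [5] / [7];  Q = [1, 2] / [3] / [4]
  Insert 6 (step 5): P = [3, 6] / [5, 8] / [7];  Q = [1, 2] / [3, 5] / [4]
  Insert 2 (step 6): P = [2, 6] / [3, 8] / [5] / [7];  Q = [1, 2] / [3, 5] / [4] / [6]
  Insert 1 (step 7): P = [1, 6] / [2, 8] / [3] / [5] / [7];  Q = [1, 2] / [3, 5] / [4] / [6] / [7]
  Insert 9 (step 8): P = [1, 6, 9] / [2, 8] / [3] / [5] / [7];  Q = [1, 2, 8] / [3, 5] / [4] / [6] / [7]
  Insert 4 (step 9): P = [1, 4, 9] / [2, 6] / [3, 8] / [5] / [7];  Q = [1, 2, 8] / [3, 5] / [4, 9] / [6] / [7]
Final shape: (3, 2, 2, 1, 1).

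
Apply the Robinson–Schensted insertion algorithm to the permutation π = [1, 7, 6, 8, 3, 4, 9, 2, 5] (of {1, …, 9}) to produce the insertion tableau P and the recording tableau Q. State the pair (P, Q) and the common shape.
P = [1, 2, 4, 5] / [3, 8, 9] / [6] / [7];  Q = [1, 2, 4, 7] / [3, 6, 9] / [5] / [8];  common shape = (4, 3, 1, 1)

Row-insert the values π_1, π_2, … into P one at a time, bumping the leftmost entry strictly greater than the inserted value down to the next row. The recording tableau Q records, in position (i, j), the step at which that cell was added to P.
  Insert 1 (step 1): P = [1];  Q = [1]
  Insert 7 (step 2): P = [1, 7];  Q = [1, 2]
  Insert 6 (step 3): P = [1, 6] / [7];  Q = [1, 2] / [3]
  Insert 8 (step 4): P = [1, 6, 8] / [7];  Q = [1, 2, 4] / [3]
  Insert 3 (step 5): P = [1, 3, 8] / [6] / [7];  Q = [1, 2, 4] / [3] / [5]
  Insert 4 (step 6): P = [1, 3, 4] / [6, 8] / [7];  Q = [1, 2, 4] / [3, 6] / [5]
  Insert 9 (step 7): P = [1, 3, 4, 9] / [6, 8] / [7];  Q = [1, 2, 4, 7] / [3, 6] / [5]
  Insert 2 (step 8): P = [1, 2, 4, 9] / [3, 8] / [6] / [7];  Q = [1, 2, 4, 7] / [3, 6] / [5] / [8]
  Insert 5 (step 9): P = [1, 2, 4, 5] / [3, 8, 9] / [6] / [7];  Q = [1, 2, 4, 7] / [3, 6, 9] / [5] / [8]
Final shape: (4, 3, 1, 1).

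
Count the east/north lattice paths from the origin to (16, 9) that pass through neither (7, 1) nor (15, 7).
Number of paths = 1408935

Inclusion–exclusion. Total paths: C(25, 16) = 2042975. Through P₁: C(8, 7)·C(17, 9) = 194480. Through P₂: C(22, 15)·C(3, 1) = 511632. Since P₁ is strictly southwest of P₂, a monotone path through both must visit P₁ then P₂; paths through both = C(8, 7)·C(14, 8)·C(3, 1) = 72072. Avoid both = 2042975 − 194480 − 511632 + 72072 = 1408935.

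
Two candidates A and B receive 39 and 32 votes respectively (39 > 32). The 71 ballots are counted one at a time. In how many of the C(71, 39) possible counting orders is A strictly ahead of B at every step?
Strict-lead orderings = 15622345984153409270

Total orderings of the 71 votes with 39 for A: C(71, 39) = 158455223553556008310. By the Bertrand ballot formula (Cycle Lemma / reflection principle), the number of orderings in which A is strictly ahead of B throughout is (p − q)/(p + q) · C(p + q, p) = (39 − 32)/(39 + 32) · 158455223553556008310 = 15622345984153409270.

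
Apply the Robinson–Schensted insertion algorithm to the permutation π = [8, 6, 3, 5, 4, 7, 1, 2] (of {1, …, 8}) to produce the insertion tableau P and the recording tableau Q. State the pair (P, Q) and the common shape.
P = [1, 2, 7] / [3, 4] / [5] / [6] / [8];  Q = [1, 4, 6] / [2, 8] / [3] / [5] / [7];  common shape = (3, 2, 1, 1, 1)

Row-insert the values π_1, π_2, … into P one at a time, bumping the leftmost entry strictly greater than the inserted value down to the next row. The recording tableau Q records, in position (i, j), the step at which that cell was added to P.
  Insert 8 (step 1): P = [8];  Q = [1]
  Insert 6 (step 2): P = [6] / [8];  Q = [1] / [2]
  Insert 3 (step 3): P = [3] / [6] / [8];  Q = [1] / [2] / [3]
  Insert 5 (step 4): P = [3, 5] / [6] / [8];  Q = [1, 4] / [2] / [3]
  Insert 4 (step 5): P = [3, 4] / [5] / [6] / [8];  Q = [1, 4] / [2] / [3] / [5]
  Insert 7 (step 6): P = [3, 4, 7] / [5] / [6] / [8];  Q = [1, 4, 6] / [2] / [3] / [5]
  Insert 1 (step 7): P = [1, 4, 7] / [3] / [5] / [6] / [8];  Q = [1, 4, 6] / [2] / [3] / [5] / [7]
  Insert 2 (step 8): P = [1, 2, 7] / [3, 4] / [5] / [6] / [8];  Q = [1, 4, 6] / [2, 8] / [3] / [5] / [7]
Final shape: (3, 2, 1, 1, 1).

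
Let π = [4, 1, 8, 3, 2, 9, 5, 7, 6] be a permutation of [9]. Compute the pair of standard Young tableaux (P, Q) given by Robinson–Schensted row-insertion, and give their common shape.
P = [1, 2, 5, 6] / [3, 7, 9] / [4, 8];  Q = [1, 3, 6, 8] / [2, 4, 7] / [5, 9];  common shape = (4, 3, 2)

Row-insert the values π_1, π_2, … into P one at a time, bumping the leftmost entry strictly greater than the inserted value down to the next row. The recording tableau Q records, in position (i, j), the step at which that cell was added to P.
  Insert 4 (step 1): P = [4];  Q = [1]
  Insert 1 (step 2): P = [1] / [4];  Q = [1] / [2]
  Insert 8 (step 3): P = [1, 8] / [4];  Q = [1, 3] / [2]
  Insert 3 (step 4): P = [1, 3] / [4, 8];  Q = [1, 3] / [2, 4]
  Insert 2 (step 5): P = [1, 2] / [3, 8] / [4];  Q = [1, 3] / [2, 4] / [5]
  Insert 9 (step 6): P = [1, 2, 9] / [3, 8] / [4];  Q = [1, 3, 6] / [2, 4] / [5]
  Insert 5 (step 7): P = [1, 2, 5] / [3, 8, 9] / [4];  Q = [1, 3, 6] / [2, 4, 7] / [5]
  Insert 7 (step 8): P = [1, 2, 5, 7] / [3, 8, 9] / [4];  Q = [1, 3, 6, 8] / [2, 4, 7] / [5]
  Insert 6 (step 9): P = [1, 2, 5, 6] / [3, 7, 9] / [4, 8];  Q = [1, 3, 6, 8] / [2, 4, 7] / [5, 9]
Final shape: (4, 3, 2).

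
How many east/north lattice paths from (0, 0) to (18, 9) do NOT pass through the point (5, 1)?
Number of paths = 3465885

Total paths from (0, 0) to (18, 9): C(27, 18) = 4686825. Paths through (5, 1): (paths (0, 0) → (5, 1)) × (paths (5, 1) → (18, 9)) = C(6, 5) · C(21, 13) = 6 · 203490 = 1220940. Avoidance count = 4686825 − 1220940 = 3465885.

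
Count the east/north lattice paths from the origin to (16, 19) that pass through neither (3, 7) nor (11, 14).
Number of paths = 2507222550

Inclusion–exclusion. Total paths: C(35, 16) = 4059928950. Through P₁: C(10, 3)·C(25, 13) = 624036000. Through P₂: C(25, 11)·C(10, 5) = 1123264800. Since P₁ is strictly southwest of P₂, a monotone path through both must visit P₁ then P₂; paths through both = C(10, 3)·C(15, 8)·C(10, 5) = 194594400. Avoid both = 4059928950 − 624036000 − 1123264800 + 194594400 = 2507222550.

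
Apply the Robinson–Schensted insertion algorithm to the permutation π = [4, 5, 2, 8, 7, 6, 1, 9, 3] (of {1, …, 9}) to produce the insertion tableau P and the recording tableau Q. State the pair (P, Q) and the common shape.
P = [1, 3, 6, 9] / [2, 5] / [4, 7] / [8];  Q = [1, 2, 4, 8] / [3, 5] / [6, 9] / [7];  common shape = (4, 2, 2, 1)

Row-insert the values π_1, π_2, … into P one at a time, bumping the leftmost entry strictly greater than the inserted value down to the next row. The recording tableau Q records, in position (i, j), the step at which that cell was added to P.
  Insert 4 (step 1): P = [4];  Q = [1]
  Insert 5 (step 2): P = [4, 5];  Q = [1, 2]
  Insert 2 (step 3): P = [2, 5] / [4];  Q = [1, 2] / [3]
  Insert 8 (step 4): P = [2, 5, 8] / [4];  Q = [1, 2, 4] / [3]
  Insert 7 (step 5): P = [2, 5, 7] / [4, 8];  Q = [1, 2, 4] / [3, 5]
  Insert 6 (step 6): P = [2, 5, 6] / [4, 7] / [8];  Q = [1, 2, 4] / [3, 5] / [6]
  Insert 1 (step 7): P = [1, 5, 6] / [2, 7] / [4] / [8];  Q = [1, 2, 4] / [3, 5] / [6] / [7]
  Insert 9 (step 8): P = [1, 5, 6, 9] / [2, 7] / [4] / [8];  Q = [1, 2, 4, 8] / [3, 5] / [6] / [7]
  Insert 3 (step 9): P = [1, 3, 6, 9] / [2, 5] / [4, 7] / [8];  Q = [1, 2, 4, 8] / [3, 5] / [6, 9] / [7]
Final shape: (4, 2, 2, 1).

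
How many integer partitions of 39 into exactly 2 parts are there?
p(39, 2 parts) = 19

Partitions of n into exactly k parts are in bijection with partitions of n − k into at most k parts (subtract 1 from each part). So p(39, exactly 2) = p(37, parts ≤ 2). Computing via the recurrence p(m, j) = p(m, j−1) + p(m−j, j) gives 19.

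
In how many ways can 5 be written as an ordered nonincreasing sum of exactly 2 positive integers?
p(5, 2 parts) = 2

Partitions of n into exactly k parts ↔ partitions of n − k into at most k parts (subtract 1 from each part). For n = 5, k = 2, the partitions are: 4+1, 3+2. Count = 2.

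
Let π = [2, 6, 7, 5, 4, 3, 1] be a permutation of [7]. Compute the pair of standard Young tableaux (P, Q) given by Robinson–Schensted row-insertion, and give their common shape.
P = [1, 3, 7] / [2] / [4] / [5] / [6];  Q = [1, 2, 3] / [4] / [5] / [6] / [7];  common shape = (3, 1, 1, 1, 1)

Row-insert the values π_1, π_2, … into P one at a time, bumping the leftmost entry strictly greater than the inserted value down to the next row. The recording tableau Q records, in position (i, j), the step at which that cell was added to P.
  Insert 2 (step 1): P = [2];  Q = [1]
  Insert 6 (step 2): P = [2, 6];  Q = [1, 2]
  Insert 7 (step 3): P = [2, 6, 7];  Q = [1, 2, 3]
  Insert 5 (step 4): P = [2, 5, 7] / [6];  Q = [1, 2, 3] / [4]
  Insert 4 (step 5): P = [2, 4, 7] / [5] / [6];  Q = [1, 2, 3] / [4] / [5]
  Insert 3 (step 6): P = [2, 3, 7] / [4] / [5] / [6];  Q = [1, 2, 3] / [4] / [5] / [6]
  Insert 1 (step 7): P = [1, 3, 7] / [2] / [4] / [5] / [6];  Q = [1, 2, 3] / [4] / [5] / [6] / [7]
Final shape: (3, 1, 1, 1, 1).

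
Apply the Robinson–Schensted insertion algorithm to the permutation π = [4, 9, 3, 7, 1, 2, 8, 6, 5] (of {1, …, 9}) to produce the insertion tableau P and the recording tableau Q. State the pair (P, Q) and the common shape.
P = [1, 2, 5] / [3, 6, 8] / [4, 7] / [9];  Q = [1, 2, 7] / [3, 4, 8] / [5, 6] / [9];  common shape = (3, 3, 2, 1)

Row-insert the values π_1, π_2, … into P one at a time, bumping the leftmost entry strictly greater than the inserted value down to the next row. The recording tableau Q records, in position (i, j), the step at which that cell was added to P.
  Insert 4 (step 1): P = [4];  Q = [1]
  Insert 9 (step 2): P = [4, 9];  Q = [1, 2]
  Insert 3 (step 3): P = [3, 9] / [4];  Q = [1, 2] / [3]
  Insert 7 (step 4): P = [3, 7] / [4, 9];  Q = [1, 2] / [3, 4]
  Insert 1 (step 5): P = [1, 7] / [3, 9] / [4];  Q = [1, 2] / [3, 4] / [5]
  Insert 2 (step 6): P = [1, 2] / [3, 7] / [4, 9];  Q = [1, 2] / [3, 4] / [5, 6]
  Insert 8 (step 7): P = [1, 2, 8] / [3, 7] / [4, 9];  Q = [1, 2, 7] / [3, 4] / [5, 6]
  Insert 6 (step 8): P = [1, 2, 6] / [3, 7, 8] / [4, 9];  Q = [1, 2, 7] / [3, 4, 8] / [5, 6]
  Insert 5 (step 9): P = [1, 2, 5] / [3, 6, 8] / [4, 7] / [9];  Q = [1, 2, 7] / [3, 4, 8] / [5, 6] / [9]
Final shape: (3, 3, 2, 1).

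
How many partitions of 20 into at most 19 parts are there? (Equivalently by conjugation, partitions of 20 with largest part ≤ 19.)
p(20, parts ≤ 19) = 626

Use the recurrence p(n, m) = p(n, m−1) + p(n−m, m): either the largest part is < m (count p(n, m−1)) or the largest part is exactly m (remove one copy of m, count p(n−m, m)). With p(0, ·) = 1 this gives p(20, parts ≤ 19) = 626. (By conjugating Young diagrams, this also counts partitions of 20 into at most 19 parts.)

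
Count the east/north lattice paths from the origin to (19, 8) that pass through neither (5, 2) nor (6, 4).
Number of paths = 1056255

Inclusion–exclusion. Total paths: C(27, 19) = 2220075. Through P₁: C(7, 5)·C(20, 14) = 813960. Through P₂: C(10, 6)·C(17, 13) = 499800. Since P₁ is strictly southwest of P₂, a monotone path through both must visit P₁ then P₂; paths through both = C(7, 5)·C(3, 1)·C(17, 13) = 149940. Avoid both = 2220075 − 813960 − 499800 + 149940 = 1056255.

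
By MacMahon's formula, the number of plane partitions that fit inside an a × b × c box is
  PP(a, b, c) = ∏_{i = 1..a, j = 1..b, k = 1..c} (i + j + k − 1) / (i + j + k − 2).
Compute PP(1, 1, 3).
PP(1, 1, 3) = 4

Evaluate the triple product over i = 1..1, j = 1..1, k = 1..3. The factors are (2/1) · (3/2) · (4/3). The numerators and denominators telescope so the product is an integer; carrying out the multiplication exactly gives PP(1, 1, 3) = 4.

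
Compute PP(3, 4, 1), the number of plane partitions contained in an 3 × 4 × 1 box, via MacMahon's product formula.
PP(3, 4, 1) = 35

Evaluate the triple product over i = 1..3, j = 1..4, k = 1..1. The factors are (2/1) · (3/2) · (4/3) · (5/4) · (3/2) · (4/3) · (5/4) · (6/5) · … (12 factors total). The numerators and denominators telescope so the product is an integer; carrying out the multiplication exactly gives PP(3, 4, 1) = 35.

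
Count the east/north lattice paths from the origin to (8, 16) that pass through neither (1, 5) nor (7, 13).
Number of paths = 306519

Inclusion–exclusion. Total paths: C(24, 8) = 735471. Through P₁: C(6, 1)·C(18, 7) = 190944. Through P₂: C(20, 7)·C(4, 1) = 310080. Since P₁ is strictly southwest of P₂, a monotone path through both must visit P₁ then P₂; paths through both = C(6, 1)·C(14, 6)·C(4, 1) = 72072. Avoid both = 735471 − 190944 − 310080 + 72072 = 306519.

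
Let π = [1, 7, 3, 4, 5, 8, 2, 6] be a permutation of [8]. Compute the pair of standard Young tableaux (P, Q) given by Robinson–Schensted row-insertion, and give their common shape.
P = [1, 2, 4, 5, 6] / [3, 8] / [7];  Q = [1, 2, 4, 5, 6] / [3, 8] / [7];  common shape = (5, 2, 1)

Row-insert the values π_1, π_2, … into P one at a time, bumping the leftmost entry strictly greater than the inserted value down to the next row. The recording tableau Q records, in position (i, j), the step at which that cell was added to P.
  Insert 1 (step 1): P = [1];  Q = [1]
  Insert 7 (step 2): P = [1, 7];  Q = [1, 2]
  Insert 3 (step 3): P = [1, 3] / [7];  Q = [1, 2] / [3]
  Insert 4 (step 4): P = [1, 3, 4] / [7];  Q = [1, 2, 4] / [3]
  Insert 5 (step 5): P = [1, 3, 4, 5] / [7];  Q = [1, 2, 4, 5] / [3]
  Insert 8 (step 6): P = [1, 3, 4, 5, 8] / [7];  Q = [1, 2, 4, 5, 6] / [3]
  Insert 2 (step 7): P = [1, 2, 4, 5, 8] / [3] / [7];  Q = [1, 2, 4, 5, 6] / [3] / [7]
  Insert 6 (step 8): P = [1, 2, 4, 5, 6] / [3, 8] / [7];  Q = [1, 2, 4, 5, 6] / [3, 8] / [7]
Final shape: (5, 2, 1).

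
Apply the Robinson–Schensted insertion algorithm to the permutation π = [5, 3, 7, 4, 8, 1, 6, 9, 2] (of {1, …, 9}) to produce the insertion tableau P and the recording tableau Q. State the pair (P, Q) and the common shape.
P = [1, 2, 6, 9] / [3, 4, 8] / [5, 7];  Q = [1, 3, 5, 8] / [2, 4, 7] / [6, 9];  common shape = (4, 3, 2)

Row-insert the values π_1, π_2, … into P one at a time, bumping the leftmost entry strictly greater than the inserted value down to the next row. The recording tableau Q records, in position (i, j), the step at which that cell was added to P.
  Insert 5 (step 1): P = [5];  Q = [1]
  Insert 3 (step 2): P = [3] / [5];  Q = [1] / [2]
  Insert 7 (step 3): P = [3, 7] / [5];  Q = [1, 3] / [2]
  Insert 4 (step 4): P = [3, 4] / [5, 7];  Q = [1, 3] / [2, 4]
  Insert 8 (step 5): P = [3, 4, 8] / [5, 7];  Q = [1, 3, 5] / [2, 4]
  Insert 1 (step 6): P = [1, 4, 8] / [3, 7] / [5];  Q = [1, 3, 5] / [2, 4] / [6]
  Insert 6 (step 7): P = [1, 4, 6] / [3, 7, 8] / [5];  Q = [1, 3, 5] / [2, 4, 7] / [6]
  Insert 9 (step 8): P = [1, 4, 6, 9] / [3, 7, 8] / [5];  Q = [1, 3, 5, 8] / [2, 4, 7] / [6]
  Insert 2 (step 9): P = [1, 2, 6, 9] / [3, 4, 8] / [5, 7];  Q = [1, 3, 5, 8] / [2, 4, 7] / [6, 9]
Final shape: (4, 3, 2).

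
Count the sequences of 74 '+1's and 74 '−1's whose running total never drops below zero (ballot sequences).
C_74 = 311496878311103321137536291518809134027240

These ballot sequences are counted by the Catalan number C_n = (1/(n + 1)) · C(2n, n). For n = 74: C_74 = (1/75) · C(148, 74) = 23362265873332749085315221863910685052043000/75 = 311496878311103321137536291518809134027240.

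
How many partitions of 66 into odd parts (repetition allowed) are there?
p_odd(66) = 20132

Enumerate partitions using only odd parts via the recurrence o(n, m) = o(n, m−2) + o(n−m, m) over odd m, starting from the largest odd part ≤ n. This gives p_odd(66) = 20132. (Euler's theorem: equals the count of distinct-part partitions.)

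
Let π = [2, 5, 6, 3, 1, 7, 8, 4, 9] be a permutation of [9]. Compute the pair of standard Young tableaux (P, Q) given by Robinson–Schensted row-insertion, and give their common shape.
P = [1, 3, 4, 7, 8, 9] / [2, 6] / [5];  Q = [1, 2, 3, 6, 7, 9] / [4, 8] / [5];  common shape = (6, 2, 1)

Row-insert the values π_1, π_2, … into P one at a time, bumping the leftmost entry strictly greater than the inserted value down to the next row. The recording tableau Q records, in position (i, j), the step at which that cell was added to P.
  Insert 2 (step 1): P = [2];  Q = [1]
  Insert 5 (step 2): P = [2, 5];  Q = [1, 2]
  Insert 6 (step 3): P = [2, 5, 6];  Q = [1, 2, 3]
  Insert 3 (step 4): P = [2, 3, 6] / [5];  Q = [1, 2, 3] / [4]
  Insert 1 (step 5): P = [1, 3, 6] / [2] / [5];  Q = [1, 2, 3] / [4] / [5]
  Insert 7 (step 6): P = [1, 3, 6, 7] / [2] / [5];  Q = [1, 2, 3, 6] / [4] / [5]
  Insert 8 (step 7): P = [1, 3, 6, 7, 8] / [2] / [5];  Q = [1, 2, 3, 6, 7] / [4] / [5]
  Insert 4 (step 8): P = [1, 3, 4, 7, 8] / [2, 6] / [5];  Q = [1, 2, 3, 6, 7] / [4, 8] / [5]
  Insert 9 (step 9): P = [1, 3, 4, 7, 8, 9] / [2, 6] / [5];  Q = [1, 2, 3, 6, 7, 9] / [4, 8] / [5]
Final shape: (6, 2, 1).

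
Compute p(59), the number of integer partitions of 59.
p(59) = 831820

Compute p(n) via the recurrence p(n, m) = p(n, m−1) + p(n−m, m), where p(n, m) counts partitions of n with all parts ≤ m and p(n) = p(n, n). The base cases are p(0, m) = 1 and p(n, 0) = 0 for n > 0. Filling the table yields p(59) = 831820. (Euler's pentagonal recurrence is an alternative.)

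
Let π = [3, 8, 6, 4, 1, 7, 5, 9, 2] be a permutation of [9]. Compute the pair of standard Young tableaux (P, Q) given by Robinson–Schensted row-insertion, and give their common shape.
P = [1, 2, 5, 9] / [3, 4] / [6, 7] / [8];  Q = [1, 2, 6, 8] / [3, 7] / [4, 9] / [5];  common shape = (4, 2, 2, 1)

Row-insert the values π_1, π_2, … into P one at a time, bumping the leftmost entry strictly greater than the inserted value down to the next row. The recording tableau Q records, in position (i, j), the step at which that cell was added to P.
  Insert 3 (step 1): P = [3];  Q = [1]
  Insert 8 (step 2): P = [3, 8];  Q = [1, 2]
  Insert 6 (step 3): P = [3, 6] / [8];  Q = [1, 2] / [3]
  Insert 4 (step 4): P = [3, 4] / [6] / [8];  Q = [1, 2] / [3] / [4]
  Insert 1 (step 5): P = [1, 4] / [3] / [6] / [8];  Q = [1, 2] / [3] / [4] / [5]
  Insert 7 (step 6): P = [1, 4, 7] / [3] / [6] / [8];  Q = [1, 2, 6] / [3] / [4] / [5]
  Insert 5 (step 7): P = [1, 4, 5] / [3, 7] / [6] / [8];  Q = [1, 2, 6] / [3, 7] / [4] / [5]
  Insert 9 (step 8): P = [1, 4, 5, 9] / [3, 7] / [6] / [8];  Q = [1, 2, 6, 8] / [3, 7] / [4] / [5]
  Insert 2 (step 9): P = [1, 2, 5, 9] / [3, 4] / [6, 7] / [8];  Q = [1, 2, 6, 8] / [3, 7] / [4, 9] / [5]
Final shape: (4, 2, 2, 1).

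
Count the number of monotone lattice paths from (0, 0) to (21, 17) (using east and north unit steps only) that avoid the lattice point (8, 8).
Number of paths = 22379347980

Total paths from (0, 0) to (21, 17): C(38, 21) = 28781143380. Paths through (8, 8): (paths (0, 0) → (8, 8)) × (paths (8, 8) → (21, 17)) = C(16, 8) · C(22, 13) = 12870 · 497420 = 6401795400. Avoidance count = 28781143380 − 6401795400 = 22379347980.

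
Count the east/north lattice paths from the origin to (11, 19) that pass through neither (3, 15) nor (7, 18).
Number of paths = 51962680

Inclusion–exclusion. Total paths: C(30, 11) = 54627300. Through P₁: C(18, 3)·C(12, 8) = 403920. Through P₂: C(25, 7)·C(5, 4) = 2403500. Since P₁ is strictly southwest of P₂, a monotone path through both must visit P₁ then P₂; paths through both = C(18, 3)·C(7, 4)·C(5, 4) = 142800. Avoid both = 54627300 − 403920 − 2403500 + 142800 = 51962680.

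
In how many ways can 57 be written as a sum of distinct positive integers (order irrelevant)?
q(57) = 7917

A partition into distinct parts is a strictly decreasing sequence summing to n. The recurrence d(n, m) = d(n, m−1) + d(n−m, m−1) (use part m at most once) with q(n) = d(n, n) gives q(57) = 7917. (Euler's theorem: # distinct-part partitions = # odd-part partitions.)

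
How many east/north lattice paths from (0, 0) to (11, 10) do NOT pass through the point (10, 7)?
Number of paths = 274924

Total paths from (0, 0) to (11, 10): C(21, 11) = 352716. Paths through (10, 7): (paths (0, 0) → (10, 7)) × (paths (10, 7) → (11, 10)) = C(17, 10) · C(4, 1) = 19448 · 4 = 77792. Avoidance count = 352716 − 77792 = 274924.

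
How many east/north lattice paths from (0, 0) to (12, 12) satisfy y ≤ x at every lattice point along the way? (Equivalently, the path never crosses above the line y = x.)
Number of paths = 208012

By the reflection principle (André's argument), the number of monotone paths to (12, 12) with n ≤ m that never go above y = x is C(24, 12) − C(24, 13) = 2704156 − 2496144 = 208012.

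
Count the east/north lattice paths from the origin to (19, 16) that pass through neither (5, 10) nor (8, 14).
Number of paths = 3926788800

Inclusion–exclusion. Total paths: C(35, 19) = 4059928950. Through P₁: C(15, 5)·C(20, 14) = 116396280. Through P₂: C(22, 8)·C(13, 11) = 24942060. Since P₁ is strictly southwest of P₂, a monotone path through both must visit P₁ then P₂; paths through both = C(15, 5)·C(7, 3)·C(13, 11) = 8198190. Avoid both = 4059928950 − 116396280 − 24942060 + 8198190 = 3926788800.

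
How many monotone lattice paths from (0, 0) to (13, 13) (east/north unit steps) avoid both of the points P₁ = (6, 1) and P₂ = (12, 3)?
Number of paths = 10045035

Inclusion–exclusion. Total paths: C(26, 13) = 10400600. Through P₁: C(7, 6)·C(19, 7) = 352716. Through P₂: C(15, 12)·C(11, 1) = 5005. Since P₁ is strictly southwest of P₂, a monotone path through both must visit P₁ then P₂; paths through both = C(7, 6)·C(8, 6)·C(11, 1) = 2156. Avoid both = 10400600 − 352716 − 5005 + 2156 = 10045035.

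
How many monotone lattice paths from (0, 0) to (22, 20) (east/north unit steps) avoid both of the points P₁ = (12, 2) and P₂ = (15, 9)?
Number of paths = 471334915194

Inclusion–exclusion. Total paths: C(42, 22) = 513791607420. Through P₁: C(14, 12)·C(28, 10) = 1194203010. Through P₂: C(24, 15)·C(18, 7) = 41610007296. Since P₁ is strictly southwest of P₂, a monotone path through both must visit P₁ then P₂; paths through both = C(14, 12)·C(10, 3)·C(18, 7) = 347518080. Avoid both = 513791607420 − 1194203010 − 41610007296 + 347518080 = 471334915194.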